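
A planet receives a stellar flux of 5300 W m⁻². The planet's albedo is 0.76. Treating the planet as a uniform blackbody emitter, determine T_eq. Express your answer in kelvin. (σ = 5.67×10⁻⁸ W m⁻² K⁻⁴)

T_eq ≈ 274 K

Energy balance: absorbed = emitted ⇒ πR²·S(1−A) = 4πR²·σT_eq⁴, so T_eq⁴ = S(1−A)/(4σ).
T_eq = [5300 × 0.24 / (4 × 5.67×10⁻⁸)]^(1/4) = (5.61×10⁹)^(1/4) = 274 K.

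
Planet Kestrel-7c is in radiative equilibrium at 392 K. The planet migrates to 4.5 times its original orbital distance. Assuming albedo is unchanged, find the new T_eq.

T_eq ≈ 185 K

T_eq ∝ L^(1/4) · d^(−1/2).
T′ = 392 / 4.5^(1/2) = 185 K.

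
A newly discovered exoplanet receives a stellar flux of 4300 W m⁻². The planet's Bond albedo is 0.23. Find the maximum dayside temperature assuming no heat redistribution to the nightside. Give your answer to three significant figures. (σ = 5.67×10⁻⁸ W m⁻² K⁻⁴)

With no redistribution each surface element balances locally: S(1−A) = σT⁴.
T = [4300 × 0.77 / 5.67×10⁻⁸]^(1/4) = (5.84×10¹⁰)^(1/4) = 492 K.

T_ss ≈ 492 K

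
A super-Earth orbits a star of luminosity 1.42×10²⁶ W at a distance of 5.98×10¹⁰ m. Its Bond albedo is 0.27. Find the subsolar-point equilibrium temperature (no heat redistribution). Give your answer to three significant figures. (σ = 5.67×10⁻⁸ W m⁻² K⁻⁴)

T_ss ≈ 449 K

Flux: S = L/(4πd²) = 1.42×10²⁶/(4π×(5.98×10¹⁰)²) = 3160 W m⁻².
At the subsolar point the surface absorbs S(1−A) and emits σT⁴ per unit area — no factor of 4, since only the local patch is in balance.
T = [3160 × 0.73 / 5.67×10⁻⁸]^(1/4) = (4.07×10¹⁰)^(1/4) = 449 K.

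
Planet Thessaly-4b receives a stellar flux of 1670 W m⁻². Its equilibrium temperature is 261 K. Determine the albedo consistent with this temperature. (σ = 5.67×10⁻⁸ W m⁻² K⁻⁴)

From T_eq⁴ = S(1−A)/(4σ): 1−A = 4σT_eq⁴/S.
1−A = 4 × 5.67×10⁻⁸ × (261)⁴ / 1670 = 0.630.

A ≈ 0.37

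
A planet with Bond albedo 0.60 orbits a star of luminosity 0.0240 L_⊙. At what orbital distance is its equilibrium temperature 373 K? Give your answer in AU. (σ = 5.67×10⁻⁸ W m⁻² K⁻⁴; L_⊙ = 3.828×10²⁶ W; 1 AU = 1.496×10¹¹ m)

L = 0.0240 × 3.828×10²⁶ = 9.19×10²⁴ W.
From T_eq⁴ = L(1−A)/(16πσd²): d = √[L(1−A)/(16πσT_eq⁴)].
d = √[9.19×10²⁴ × 0.40 / (16π × 5.67×10⁻⁸ × (373)⁴)] = 8.16×10⁹ m = 0.0546 AU.

d ≈ 0.0546 AU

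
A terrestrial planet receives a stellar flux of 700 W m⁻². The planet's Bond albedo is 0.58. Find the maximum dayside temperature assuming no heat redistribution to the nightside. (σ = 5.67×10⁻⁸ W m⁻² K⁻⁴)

T_ss ≈ 268 K

With no redistribution each surface element balances locally: S(1−A) = σT⁴.
T = [700 × 0.42 / 5.67×10⁻⁸]^(1/4) = (5.19×10⁹)^(1/4) = 268 K.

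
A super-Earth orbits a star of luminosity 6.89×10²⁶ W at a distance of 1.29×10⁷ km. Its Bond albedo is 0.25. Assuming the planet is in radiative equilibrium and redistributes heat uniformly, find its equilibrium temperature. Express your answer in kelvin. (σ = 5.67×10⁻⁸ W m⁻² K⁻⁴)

T_eq ≈ 1020 K

d = 1.29×10⁷ km = 1.29×10¹⁰ m.
Flux: S = L/(4πd²) = 6.89×10²⁶/(4π×(1.29×10¹⁰)²) = 3.29×10⁵ W m⁻².
Energy balance: absorbed = emitted ⇒ πR²·S(1−A) = 4πR²·σT_eq⁴, so T_eq⁴ = S(1−A)/(4σ).
T_eq = [3.29×10⁵ × 0.75 / (4 × 5.67×10⁻⁸)]^(1/4) = (1.09×10¹²)^(1/4) = 1020 K.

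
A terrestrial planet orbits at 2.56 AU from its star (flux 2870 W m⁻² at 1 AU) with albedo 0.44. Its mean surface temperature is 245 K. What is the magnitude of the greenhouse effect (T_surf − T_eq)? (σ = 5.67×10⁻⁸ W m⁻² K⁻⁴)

S = 2870/2.56² = 437.9 W m⁻².
T_eq = [S(1−A)/(4σ)]^(1/4) = [437.9×0.56/(4×5.67×10⁻⁸)]^(1/4) = 181.3 K.
ΔT = T_surf − T_eq = 245 − 181.3.

ΔT ≈ 63.7 K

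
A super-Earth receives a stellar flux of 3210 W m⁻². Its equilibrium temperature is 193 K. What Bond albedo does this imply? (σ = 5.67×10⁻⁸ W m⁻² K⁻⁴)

A ≈ 0.90

From T_eq⁴ = S(1−A)/(4σ): 1−A = 4σT_eq⁴/S.
1−A = 4 × 5.67×10⁻⁸ × (193)⁴ / 3210 = 0.098.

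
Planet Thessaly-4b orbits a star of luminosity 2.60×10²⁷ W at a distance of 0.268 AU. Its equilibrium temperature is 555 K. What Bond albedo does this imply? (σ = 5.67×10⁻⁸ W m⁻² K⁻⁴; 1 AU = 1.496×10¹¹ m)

d = 0.268 AU = 4.01×10¹⁰ m.
Flux: S = L/(4πd²) = 2.60×10²⁷/(4π×(4.01×10¹⁰)²) = 1.29×10⁵ W m⁻².
From T_eq⁴ = S(1−A)/(4σ): 1−A = 4σT_eq⁴/S.
1−A = 4 × 5.67×10⁻⁸ × (555)⁴ / 1.29×10⁵ = 0.167.

A ≈ 0.83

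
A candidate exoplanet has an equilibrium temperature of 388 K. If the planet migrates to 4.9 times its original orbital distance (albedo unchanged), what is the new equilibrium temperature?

T_eq ∝ L^(1/4) · d^(−1/2).
T′ = 388 / 4.9^(1/2) = 175 K.

T_eq ≈ 175 K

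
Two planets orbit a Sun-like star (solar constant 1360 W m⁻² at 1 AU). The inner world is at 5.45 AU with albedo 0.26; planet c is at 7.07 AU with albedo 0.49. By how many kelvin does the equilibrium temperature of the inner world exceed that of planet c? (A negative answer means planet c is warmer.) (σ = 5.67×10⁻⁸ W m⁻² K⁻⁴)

T_eq = [S₀(1−A)/(4σd²)]^(1/4), so T ∝ (1−A)^(1/4) / √d.
T₁ = [1360×0.74/(4×5.67×10⁻⁸×5.45²)]^(1/4) = 110.56 K.
T₂ = [1360×0.51/(4×5.67×10⁻⁸×7.07²)]^(1/4) = 88.44 K.

ΔT ≈ 22.1 K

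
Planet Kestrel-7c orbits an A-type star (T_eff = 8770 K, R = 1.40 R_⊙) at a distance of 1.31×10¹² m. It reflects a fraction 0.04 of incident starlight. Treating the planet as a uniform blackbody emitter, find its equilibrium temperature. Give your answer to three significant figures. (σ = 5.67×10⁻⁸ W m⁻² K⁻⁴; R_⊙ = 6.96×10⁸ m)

R_⋆ = 1.40 × 6.96×10⁸ = 9.74×10⁸ m.
L = 4πR_⋆²σT_⋆⁴ = 4π(9.74×10⁸)² × 5.67×10⁻⁸ × (8770)⁴ = 4.00×10²⁷ W.
S = L/(4πd²) = 186 W m⁻².
Energy balance: absorbed = emitted ⇒ πR²·S(1−A) = 4πR²·σT_eq⁴, so T_eq⁴ = S(1−A)/(4σ).
T_eq = [186 × 0.96 / (4 × 5.67×10⁻⁸)]^(1/4) = (7.85×10⁸)^(1/4) = 167 K.

T_eq ≈ 167 K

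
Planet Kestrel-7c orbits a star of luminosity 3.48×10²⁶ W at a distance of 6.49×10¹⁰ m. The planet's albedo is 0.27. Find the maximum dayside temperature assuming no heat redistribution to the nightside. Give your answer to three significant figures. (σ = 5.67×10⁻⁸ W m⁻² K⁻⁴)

T_ss ≈ 539 K

Flux: S = L/(4πd²) = 3.48×10²⁶/(4π×(6.49×10¹⁰)²) = 6570 W m⁻².
With no redistribution each surface element balances locally: S(1−A) = σT⁴.
T = [6570 × 0.73 / 5.67×10⁻⁸]^(1/4) = (8.46×10¹⁰)^(1/4) = 539 K.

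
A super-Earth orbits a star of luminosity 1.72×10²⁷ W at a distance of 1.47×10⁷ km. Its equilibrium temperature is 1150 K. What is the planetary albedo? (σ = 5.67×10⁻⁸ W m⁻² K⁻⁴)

d = 1.47×10⁷ km = 1.47×10¹⁰ m.
Flux: S = L/(4πd²) = 1.72×10²⁷/(4π×(1.47×10¹⁰)²) = 6.33×10⁵ W m⁻².
From T_eq⁴ = S(1−A)/(4σ): 1−A = 4σT_eq⁴/S.
1−A = 4 × 5.67×10⁻⁸ × (1150)⁴ / 6.33×10⁵ = 0.626.

A ≈ 0.37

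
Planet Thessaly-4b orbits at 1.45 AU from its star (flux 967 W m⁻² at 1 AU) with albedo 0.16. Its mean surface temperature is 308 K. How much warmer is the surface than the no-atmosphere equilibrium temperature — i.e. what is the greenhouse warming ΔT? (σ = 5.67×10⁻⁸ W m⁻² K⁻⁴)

ΔT ≈ 104.8 K

S = 967/1.45² = 459.9 W m⁻².
T_eq = [S(1−A)/(4σ)]^(1/4) = [459.9×0.84/(4×5.67×10⁻⁸)]^(1/4) = 203.2 K.
ΔT = T_surf − T_eq = 308 − 203.2.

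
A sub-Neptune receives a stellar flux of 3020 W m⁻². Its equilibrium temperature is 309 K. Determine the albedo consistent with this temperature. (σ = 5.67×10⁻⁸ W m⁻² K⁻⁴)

From T_eq⁴ = S(1−A)/(4σ): 1−A = 4σT_eq⁴/S.
1−A = 4 × 5.67×10⁻⁸ × (309)⁴ / 3020 = 0.685.

A ≈ 0.32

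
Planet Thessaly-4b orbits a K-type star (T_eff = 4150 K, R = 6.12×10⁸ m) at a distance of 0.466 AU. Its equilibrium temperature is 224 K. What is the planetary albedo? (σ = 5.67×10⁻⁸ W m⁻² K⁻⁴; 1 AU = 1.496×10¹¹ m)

d = 0.466 AU = 6.97×10¹⁰ m.
L = 4πR_⋆²σT_⋆⁴ = 4π(6.12×10⁸)² × 5.67×10⁻⁸ × (4150)⁴ = 7.92×10²⁵ W.
S = L/(4πd²) = 1300 W m⁻².
From T_eq⁴ = S(1−A)/(4σ): 1−A = 4σT_eq⁴/S.
1−A = 4 × 5.67×10⁻⁸ × (224)⁴ / 1300 = 0.441.

A ≈ 0.56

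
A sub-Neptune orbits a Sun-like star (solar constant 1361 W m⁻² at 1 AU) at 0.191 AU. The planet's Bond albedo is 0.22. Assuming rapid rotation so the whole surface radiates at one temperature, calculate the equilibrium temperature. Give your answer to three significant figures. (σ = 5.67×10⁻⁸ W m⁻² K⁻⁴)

T_eq ≈ 598 K

Flux at 0.191 AU: S = 1361/0.191² = 3.73×10⁴ W m⁻².
Energy balance: absorbed = emitted ⇒ πR²·S(1−A) = 4πR²·σT_eq⁴, so T_eq⁴ = S(1−A)/(4σ).
T_eq = [3.73×10⁴ × 0.78 / (4 × 5.67×10⁻⁸)]^(1/4) = (1.28×10¹¹)^(1/4) = 598 K.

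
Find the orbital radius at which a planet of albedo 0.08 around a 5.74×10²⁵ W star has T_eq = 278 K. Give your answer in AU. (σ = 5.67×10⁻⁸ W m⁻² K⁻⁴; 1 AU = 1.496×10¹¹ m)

d ≈ 0.372 AU

From T_eq⁴ = L(1−A)/(16πσd²): d = √[L(1−A)/(16πσT_eq⁴)].
d = √[5.74×10²⁵ × 0.92 / (16π × 5.67×10⁻⁸ × (278)⁴)] = 5.57×10¹⁰ m = 0.372 AU.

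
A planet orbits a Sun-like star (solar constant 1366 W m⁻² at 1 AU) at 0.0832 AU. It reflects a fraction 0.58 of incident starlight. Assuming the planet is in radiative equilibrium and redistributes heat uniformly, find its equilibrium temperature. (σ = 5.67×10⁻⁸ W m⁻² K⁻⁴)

Flux at 0.0832 AU: S = 1366/0.0832² = 1.97×10⁵ W m⁻².
Energy balance: absorbed = emitted ⇒ πR²·S(1−A) = 4πR²·σT_eq⁴, so T_eq⁴ = S(1−A)/(4σ).
T_eq = [1.97×10⁵ × 0.42 / (4 × 5.67×10⁻⁸)]^(1/4) = (3.65×10¹¹)^(1/4) = 778 K.

T_eq ≈ 778 K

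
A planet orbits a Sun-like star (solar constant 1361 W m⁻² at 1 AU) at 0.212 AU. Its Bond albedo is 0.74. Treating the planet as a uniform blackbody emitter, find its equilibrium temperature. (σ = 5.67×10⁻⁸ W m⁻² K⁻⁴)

Flux at 0.212 AU: S = 1361/0.212² = 3.03×10⁴ W m⁻².
Energy balance: absorbed = emitted ⇒ πR²·S(1−A) = 4πR²·σT_eq⁴, so T_eq⁴ = S(1−A)/(4σ).
T_eq = [3.03×10⁴ × 0.26 / (4 × 5.67×10⁻⁸)]^(1/4) = (3.47×10¹⁰)^(1/4) = 432 K.

T_eq ≈ 432 K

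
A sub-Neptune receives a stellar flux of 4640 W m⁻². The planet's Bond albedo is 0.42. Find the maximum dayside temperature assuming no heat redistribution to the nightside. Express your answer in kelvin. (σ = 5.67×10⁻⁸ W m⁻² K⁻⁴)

With no redistribution each surface element balances locally: S(1−A) = σT⁴.
T = [4640 × 0.58 / 5.67×10⁻⁸]^(1/4) = (4.75×10¹⁰)^(1/4) = 467 K.

T_ss ≈ 467 K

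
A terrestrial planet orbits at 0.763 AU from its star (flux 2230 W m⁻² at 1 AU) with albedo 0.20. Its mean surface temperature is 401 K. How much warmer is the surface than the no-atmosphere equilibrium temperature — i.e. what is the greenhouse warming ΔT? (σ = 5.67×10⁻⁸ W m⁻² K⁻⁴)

S = 2230/0.763² = 3831 W m⁻².
T_eq = [S(1−A)/(4σ)]^(1/4) = [3831×0.80/(4×5.67×10⁻⁸)]^(1/4) = 340.9 K.
ΔT = T_surf − T_eq = 401 − 340.9.

ΔT ≈ 60.1 K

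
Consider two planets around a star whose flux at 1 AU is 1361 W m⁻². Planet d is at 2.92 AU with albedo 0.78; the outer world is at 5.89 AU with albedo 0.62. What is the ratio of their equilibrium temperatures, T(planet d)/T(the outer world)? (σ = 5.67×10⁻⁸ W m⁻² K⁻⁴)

T₁/T₂ ≈ 1.239

T_eq = [S₀(1−A)/(4σd²)]^(1/4), so T ∝ (1−A)^(1/4) / √d.
T₁ = [1361×0.22/(4×5.67×10⁻⁸×2.92²)]^(1/4) = 111.55 K.
T₂ = [1361×0.38/(4×5.67×10⁻⁸×5.89²)]^(1/4) = 90.04 K.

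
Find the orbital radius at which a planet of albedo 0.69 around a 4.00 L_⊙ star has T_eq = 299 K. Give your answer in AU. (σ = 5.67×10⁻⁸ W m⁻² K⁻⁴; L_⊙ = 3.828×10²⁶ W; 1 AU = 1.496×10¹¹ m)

L = 4.00 × 3.828×10²⁶ = 1.53×10²⁷ W.
From T_eq⁴ = L(1−A)/(16πσd²): d = √[L(1−A)/(16πσT_eq⁴)].
d = √[1.53×10²⁷ × 0.31 / (16π × 5.67×10⁻⁸ × (299)⁴)] = 1.44×10¹¹ m = 0.965 AU.

d ≈ 0.965 AU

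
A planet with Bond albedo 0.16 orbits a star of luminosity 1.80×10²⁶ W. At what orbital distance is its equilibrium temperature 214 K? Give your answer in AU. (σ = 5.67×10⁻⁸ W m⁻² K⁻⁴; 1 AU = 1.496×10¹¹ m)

d ≈ 1.06 AU

From T_eq⁴ = L(1−A)/(16πσd²): d = √[L(1−A)/(16πσT_eq⁴)].
d = √[1.80×10²⁶ × 0.84 / (16π × 5.67×10⁻⁸ × (214)⁴)] = 1.59×10¹¹ m = 1.06 AU.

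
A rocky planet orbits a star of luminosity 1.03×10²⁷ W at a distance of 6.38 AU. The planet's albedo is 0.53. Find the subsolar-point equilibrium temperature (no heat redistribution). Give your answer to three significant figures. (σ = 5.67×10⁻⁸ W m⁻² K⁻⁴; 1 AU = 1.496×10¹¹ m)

d = 6.38 AU = 9.54×10¹¹ m.
Flux: S = L/(4πd²) = 1.03×10²⁷/(4π×(9.54×10¹¹)²) = 90.0 W m⁻².
At the subsolar point the surface absorbs S(1−A) and emits σT⁴ per unit area — no factor of 4, since only the local patch is in balance.
T = [90.0 × 0.47 / 5.67×10⁻⁸]^(1/4) = (7.46×10⁸)^(1/4) = 165 K.

T_ss ≈ 165 K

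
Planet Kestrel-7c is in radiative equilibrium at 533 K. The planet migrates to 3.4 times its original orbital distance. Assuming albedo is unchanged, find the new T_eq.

T_eq ∝ L^(1/4) · d^(−1/2).
T′ = 533 / 3.4^(1/2) = 289 K.

T_eq ≈ 289 K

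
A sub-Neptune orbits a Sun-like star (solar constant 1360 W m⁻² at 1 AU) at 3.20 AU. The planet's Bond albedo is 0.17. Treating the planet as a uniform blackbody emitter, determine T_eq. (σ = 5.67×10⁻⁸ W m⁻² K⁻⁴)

Flux at 3.20 AU: S = 1360/3.20² = 133 W m⁻².
Energy balance: absorbed = emitted ⇒ πR²·S(1−A) = 4πR²·σT_eq⁴, so T_eq⁴ = S(1−A)/(4σ).
T_eq = [133 × 0.83 / (4 × 5.67×10⁻⁸)]^(1/4) = (4.86×10⁸)^(1/4) = 148 K.

T_eq ≈ 148 K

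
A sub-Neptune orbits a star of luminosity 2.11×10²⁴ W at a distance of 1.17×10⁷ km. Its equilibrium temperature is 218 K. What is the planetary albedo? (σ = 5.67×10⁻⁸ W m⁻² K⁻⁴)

d = 1.17×10⁷ km = 1.17×10¹⁰ m.
Flux: S = L/(4πd²) = 2.11×10²⁴/(4π×(1.17×10¹⁰)²) = 1230 W m⁻².
From T_eq⁴ = S(1−A)/(4σ): 1−A = 4σT_eq⁴/S.
1−A = 4 × 5.67×10⁻⁸ × (218)⁴ / 1230 = 0.418.

A ≈ 0.58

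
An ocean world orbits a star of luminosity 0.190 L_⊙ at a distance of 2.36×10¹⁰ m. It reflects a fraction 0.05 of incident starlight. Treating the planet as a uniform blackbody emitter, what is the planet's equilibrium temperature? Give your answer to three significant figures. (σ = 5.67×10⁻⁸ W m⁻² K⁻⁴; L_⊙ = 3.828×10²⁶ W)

L = 0.190 × 3.828×10²⁶ = 7.27×10²⁵ W.
Flux: S = L/(4πd²) = 7.27×10²⁵/(4π×(2.36×10¹⁰)²) = 1.04×10⁴ W m⁻².
Energy balance: absorbed = emitted ⇒ πR²·S(1−A) = 4πR²·σT_eq⁴, so T_eq⁴ = S(1−A)/(4σ).
T_eq = [1.04×10⁴ × 0.95 / (4 × 5.67×10⁻⁸)]^(1/4) = (4.35×10¹⁰)^(1/4) = 457 K.

T_eq ≈ 457 K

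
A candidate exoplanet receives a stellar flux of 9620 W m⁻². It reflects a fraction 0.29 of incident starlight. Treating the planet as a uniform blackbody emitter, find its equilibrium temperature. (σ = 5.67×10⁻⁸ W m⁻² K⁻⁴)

T_eq ≈ 417 K

Energy balance: absorbed = emitted ⇒ πR²·S(1−A) = 4πR²·σT_eq⁴, so T_eq⁴ = S(1−A)/(4σ).
T_eq = [9620 × 0.71 / (4 × 5.67×10⁻⁸)]^(1/4) = (3.01×10¹⁰)^(1/4) = 417 K.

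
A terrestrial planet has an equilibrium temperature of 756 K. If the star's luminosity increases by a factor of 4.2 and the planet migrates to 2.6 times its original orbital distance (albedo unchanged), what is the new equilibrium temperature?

T_eq ∝ L^(1/4) · d^(−1/2).
T′ = 756 × 4.2^(1/4) / 2.6^(1/2) = 671 K.

T_eq ≈ 671 K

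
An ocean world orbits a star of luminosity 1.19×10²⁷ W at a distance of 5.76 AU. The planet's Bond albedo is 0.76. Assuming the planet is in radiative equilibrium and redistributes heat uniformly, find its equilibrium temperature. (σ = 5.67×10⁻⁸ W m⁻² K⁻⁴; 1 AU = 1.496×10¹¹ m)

d = 5.76 AU = 8.62×10¹¹ m.
Flux: S = L/(4πd²) = 1.19×10²⁷/(4π×(8.62×10¹¹)²) = 128 W m⁻².
Energy balance: absorbed = emitted ⇒ πR²·S(1−A) = 4πR²·σT_eq⁴, so T_eq⁴ = S(1−A)/(4σ).
T_eq = [128 × 0.24 / (4 × 5.67×10⁻⁸)]^(1/4) = (1.35×10⁸)^(1/4) = 108 K.

T_eq ≈ 108 K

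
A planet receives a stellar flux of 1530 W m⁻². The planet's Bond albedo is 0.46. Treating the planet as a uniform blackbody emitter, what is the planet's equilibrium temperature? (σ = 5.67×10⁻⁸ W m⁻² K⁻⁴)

T_eq ≈ 246 K

Energy balance: absorbed = emitted ⇒ πR²·S(1−A) = 4πR²·σT_eq⁴, so T_eq⁴ = S(1−A)/(4σ).
T_eq = [1530 × 0.54 / (4 × 5.67×10⁻⁸)]^(1/4) = (3.64×10⁹)^(1/4) = 246 K.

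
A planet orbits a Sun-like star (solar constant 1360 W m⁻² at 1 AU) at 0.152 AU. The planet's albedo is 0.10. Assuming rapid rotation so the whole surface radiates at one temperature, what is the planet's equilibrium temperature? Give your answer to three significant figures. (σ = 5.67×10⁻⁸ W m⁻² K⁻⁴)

T_eq ≈ 695 K

Flux at 0.152 AU: S = 1360/0.152² = 5.89×10⁴ W m⁻².
Energy balance: absorbed = emitted ⇒ πR²·S(1−A) = 4πR²·σT_eq⁴, so T_eq⁴ = S(1−A)/(4σ).
T_eq = [5.89×10⁴ × 0.90 / (4 × 5.67×10⁻⁸)]^(1/4) = (2.34×10¹¹)^(1/4) = 695 K.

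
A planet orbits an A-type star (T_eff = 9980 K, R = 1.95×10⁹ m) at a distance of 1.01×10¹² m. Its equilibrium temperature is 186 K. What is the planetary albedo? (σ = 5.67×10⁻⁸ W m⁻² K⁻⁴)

A ≈ 0.87

L = 4πR_⋆²σT_⋆⁴ = 4π(1.95×10⁹)² × 5.67×10⁻⁸ × (9980)⁴ = 2.69×10²⁸ W.
S = L/(4πd²) = 2100 W m⁻².
From T_eq⁴ = S(1−A)/(4σ): 1−A = 4σT_eq⁴/S.
1−A = 4 × 5.67×10⁻⁸ × (186)⁴ / 2100 = 0.129.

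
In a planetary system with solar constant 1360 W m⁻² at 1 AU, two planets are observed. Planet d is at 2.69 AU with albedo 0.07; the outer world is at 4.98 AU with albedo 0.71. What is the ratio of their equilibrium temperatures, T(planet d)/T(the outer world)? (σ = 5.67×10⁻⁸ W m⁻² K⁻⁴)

T_eq = [S₀(1−A)/(4σd²)]^(1/4), so T ∝ (1−A)^(1/4) / √d.
T₁ = [1360×0.93/(4×5.67×10⁻⁸×2.69²)]^(1/4) = 166.62 K.
T₂ = [1360×0.29/(4×5.67×10⁻⁸×4.98²)]^(1/4) = 91.51 K.

T₁/T₂ ≈ 1.821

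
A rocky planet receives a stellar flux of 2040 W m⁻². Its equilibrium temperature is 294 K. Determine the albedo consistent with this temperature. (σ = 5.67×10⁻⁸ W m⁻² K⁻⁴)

From T_eq⁴ = S(1−A)/(4σ): 1−A = 4σT_eq⁴/S.
1−A = 4 × 5.67×10⁻⁸ × (294)⁴ / 2040 = 0.831.

A ≈ 0.17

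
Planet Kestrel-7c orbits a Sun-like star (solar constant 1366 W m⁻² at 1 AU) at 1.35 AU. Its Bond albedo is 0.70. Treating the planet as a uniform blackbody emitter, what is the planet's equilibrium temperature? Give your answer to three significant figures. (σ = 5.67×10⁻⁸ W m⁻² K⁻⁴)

Flux at 1.35 AU: S = 1366/1.35² = 750 W m⁻².
Energy balance: absorbed = emitted ⇒ πR²·S(1−A) = 4πR²·σT_eq⁴, so T_eq⁴ = S(1−A)/(4σ).
T_eq = [750 × 0.30 / (4 × 5.67×10⁻⁸)]^(1/4) = (9.91×10⁸)^(1/4) = 177 K.

T_eq ≈ 177 K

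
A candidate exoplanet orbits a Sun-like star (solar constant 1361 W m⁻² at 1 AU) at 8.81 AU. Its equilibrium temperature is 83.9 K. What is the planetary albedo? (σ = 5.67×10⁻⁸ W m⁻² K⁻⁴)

A ≈ 0.36

Flux at 8.81 AU: S = 1361/8.81² = 17.5 W m⁻².
From T_eq⁴ = S(1−A)/(4σ): 1−A = 4σT_eq⁴/S.
1−A = 4 × 5.67×10⁻⁸ × (83.9)⁴ / 17.5 = 0.641.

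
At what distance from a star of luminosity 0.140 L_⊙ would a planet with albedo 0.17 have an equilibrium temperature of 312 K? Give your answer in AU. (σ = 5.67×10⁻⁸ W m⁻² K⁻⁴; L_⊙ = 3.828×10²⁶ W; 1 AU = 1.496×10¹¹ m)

d ≈ 0.271 AU

L = 0.140 × 3.828×10²⁶ = 5.36×10²⁵ W.
From T_eq⁴ = L(1−A)/(16πσd²): d = √[L(1−A)/(16πσT_eq⁴)].
d = √[5.36×10²⁵ × 0.83 / (16π × 5.67×10⁻⁸ × (312)⁴)] = 4.06×10¹⁰ m = 0.271 AU.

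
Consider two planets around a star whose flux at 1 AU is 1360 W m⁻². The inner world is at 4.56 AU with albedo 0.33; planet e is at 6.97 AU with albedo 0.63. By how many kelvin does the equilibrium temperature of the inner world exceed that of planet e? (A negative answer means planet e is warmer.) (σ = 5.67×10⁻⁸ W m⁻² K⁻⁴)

ΔT ≈ 35.7 K

T_eq = [S₀(1−A)/(4σd²)]^(1/4), so T ∝ (1−A)^(1/4) / √d.
T₁ = [1360×0.67/(4×5.67×10⁻⁸×4.56²)]^(1/4) = 117.90 K.
T₂ = [1360×0.37/(4×5.67×10⁻⁸×6.97²)]^(1/4) = 82.21 K.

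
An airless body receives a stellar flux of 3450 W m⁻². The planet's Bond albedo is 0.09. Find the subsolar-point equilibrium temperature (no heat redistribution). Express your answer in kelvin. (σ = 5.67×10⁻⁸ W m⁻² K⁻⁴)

At the subsolar point the surface absorbs S(1−A) and emits σT⁴ per unit area — no factor of 4, since only the local patch is in balance.
T = [3450 × 0.91 / 5.67×10⁻⁸]^(1/4) = (5.54×10¹⁰)^(1/4) = 485 K.

T_ss ≈ 485 K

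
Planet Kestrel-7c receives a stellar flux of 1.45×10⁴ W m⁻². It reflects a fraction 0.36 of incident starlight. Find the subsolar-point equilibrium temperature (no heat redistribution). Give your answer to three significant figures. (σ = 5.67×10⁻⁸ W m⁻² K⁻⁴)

T_ss ≈ 636 K

At the subsolar point the surface absorbs S(1−A) and emits σT⁴ per unit area — no factor of 4, since only the local patch is in balance.
T = [1.45×10⁴ × 0.64 / 5.67×10⁻⁸]^(1/4) = (1.64×10¹¹)^(1/4) = 636 K.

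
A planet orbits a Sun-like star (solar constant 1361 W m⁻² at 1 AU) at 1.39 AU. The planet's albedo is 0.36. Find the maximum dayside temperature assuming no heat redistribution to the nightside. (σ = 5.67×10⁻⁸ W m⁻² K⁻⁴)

Flux at 1.39 AU: S = 1361/1.39² = 704 W m⁻².
With no redistribution each surface element balances locally: S(1−A) = σT⁴.
T = [704 × 0.64 / 5.67×10⁻⁸]^(1/4) = (7.95×10⁹)^(1/4) = 299 K.

T_ss ≈ 299 K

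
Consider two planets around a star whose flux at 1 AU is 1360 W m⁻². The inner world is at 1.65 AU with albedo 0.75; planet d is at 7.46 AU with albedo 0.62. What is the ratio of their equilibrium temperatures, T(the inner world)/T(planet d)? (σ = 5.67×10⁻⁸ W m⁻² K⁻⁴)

T_eq = [S₀(1−A)/(4σd²)]^(1/4), so T ∝ (1−A)^(1/4) / √d.
T₁ = [1360×0.25/(4×5.67×10⁻⁸×1.65²)]^(1/4) = 153.19 K.
T₂ = [1360×0.38/(4×5.67×10⁻⁸×7.46²)]^(1/4) = 79.99 K.

T₁/T₂ ≈ 1.915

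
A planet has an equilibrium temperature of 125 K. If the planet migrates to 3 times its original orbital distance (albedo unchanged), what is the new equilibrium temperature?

T_eq ∝ L^(1/4) · d^(−1/2).
T′ = 125 / 3^(1/2) = 72.2 K.

T_eq ≈ 72.2 K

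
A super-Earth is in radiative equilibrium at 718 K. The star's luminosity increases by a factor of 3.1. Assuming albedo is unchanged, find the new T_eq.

T_eq ≈ 953 K

T_eq ∝ L^(1/4) · d^(−1/2).
T′ = 718 × 3.1^(1/4) = 953 K.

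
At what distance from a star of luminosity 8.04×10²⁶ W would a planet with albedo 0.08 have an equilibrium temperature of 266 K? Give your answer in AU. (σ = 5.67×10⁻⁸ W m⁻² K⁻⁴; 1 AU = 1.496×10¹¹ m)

From T_eq⁴ = L(1−A)/(16πσd²): d = √[L(1−A)/(16πσT_eq⁴)].
d = √[8.04×10²⁶ × 0.92 / (16π × 5.67×10⁻⁸ × (266)⁴)] = 2.28×10¹¹ m = 1.52 AU.

d ≈ 1.52 AU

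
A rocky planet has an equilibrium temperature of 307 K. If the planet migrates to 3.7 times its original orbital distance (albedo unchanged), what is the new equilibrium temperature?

T_eq ∝ L^(1/4) · d^(−1/2).
T′ = 307 / 3.7^(1/2) = 160 K.

T_eq ≈ 160 K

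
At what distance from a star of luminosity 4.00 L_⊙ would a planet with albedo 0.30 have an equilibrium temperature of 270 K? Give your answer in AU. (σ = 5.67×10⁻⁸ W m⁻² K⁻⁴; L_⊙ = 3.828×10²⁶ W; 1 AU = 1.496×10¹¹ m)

d ≈ 1.78 AU

L = 4.00 × 3.828×10²⁶ = 1.53×10²⁷ W.
From T_eq⁴ = L(1−A)/(16πσd²): d = √[L(1−A)/(16πσT_eq⁴)].
d = √[1.53×10²⁷ × 0.70 / (16π × 5.67×10⁻⁸ × (270)⁴)] = 2.66×10¹¹ m = 1.78 AU.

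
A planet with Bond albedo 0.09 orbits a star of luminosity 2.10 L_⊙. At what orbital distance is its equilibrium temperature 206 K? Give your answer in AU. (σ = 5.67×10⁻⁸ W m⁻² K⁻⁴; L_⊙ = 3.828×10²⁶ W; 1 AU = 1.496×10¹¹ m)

L = 2.10 × 3.828×10²⁶ = 8.04×10²⁶ W.
From T_eq⁴ = L(1−A)/(16πσd²): d = √[L(1−A)/(16πσT_eq⁴)].
d = √[8.04×10²⁶ × 0.91 / (16π × 5.67×10⁻⁸ × (206)⁴)] = 3.78×10¹¹ m = 2.52 AU.

d ≈ 2.52 AU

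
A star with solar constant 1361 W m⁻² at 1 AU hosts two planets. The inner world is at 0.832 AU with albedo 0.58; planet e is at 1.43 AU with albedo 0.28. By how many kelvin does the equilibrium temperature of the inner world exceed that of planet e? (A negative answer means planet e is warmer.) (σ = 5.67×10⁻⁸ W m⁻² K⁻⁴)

T_eq = [S₀(1−A)/(4σd²)]^(1/4), so T ∝ (1−A)^(1/4) / √d.
T₁ = [1361×0.42/(4×5.67×10⁻⁸×0.832²)]^(1/4) = 245.64 K.
T₂ = [1361×0.72/(4×5.67×10⁻⁸×1.43²)]^(1/4) = 214.40 K.

ΔT ≈ 31.2 K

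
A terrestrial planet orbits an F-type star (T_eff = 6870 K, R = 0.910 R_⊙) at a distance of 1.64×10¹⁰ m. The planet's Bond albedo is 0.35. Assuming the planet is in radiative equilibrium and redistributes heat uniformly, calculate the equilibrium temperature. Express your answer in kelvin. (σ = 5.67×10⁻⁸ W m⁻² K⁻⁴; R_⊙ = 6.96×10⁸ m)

T_eq ≈ 857 K

R_⋆ = 0.910 × 6.96×10⁸ = 6.33×10⁸ m.
L = 4πR_⋆²σT_⋆⁴ = 4π(6.33×10⁸)² × 5.67×10⁻⁸ × (6870)⁴ = 6.37×10²⁶ W.
S = L/(4πd²) = 1.88×10⁵ W m⁻².
Energy balance: absorbed = emitted ⇒ πR²·S(1−A) = 4πR²·σT_eq⁴, so T_eq⁴ = S(1−A)/(4σ).
T_eq = [1.88×10⁵ × 0.65 / (4 × 5.67×10⁻⁸)]^(1/4) = (5.40×10¹¹)^(1/4) = 857 K.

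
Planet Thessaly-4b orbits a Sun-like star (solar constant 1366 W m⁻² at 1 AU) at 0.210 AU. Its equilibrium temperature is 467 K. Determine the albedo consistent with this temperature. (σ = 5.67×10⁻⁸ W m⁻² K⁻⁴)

Flux at 0.210 AU: S = 1366/0.210² = 3.10×10⁴ W m⁻².
From T_eq⁴ = S(1−A)/(4σ): 1−A = 4σT_eq⁴/S.
1−A = 4 × 5.67×10⁻⁸ × (467)⁴ / 3.10×10⁴ = 0.348.

A ≈ 0.65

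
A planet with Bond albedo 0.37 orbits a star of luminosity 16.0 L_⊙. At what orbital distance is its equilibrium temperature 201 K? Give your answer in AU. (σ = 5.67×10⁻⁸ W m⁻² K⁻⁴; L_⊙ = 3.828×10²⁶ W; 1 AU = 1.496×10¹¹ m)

L = 16.0 × 3.828×10²⁶ = 6.12×10²⁷ W.
From T_eq⁴ = L(1−A)/(16πσd²): d = √[L(1−A)/(16πσT_eq⁴)].
d = √[6.12×10²⁷ × 0.63 / (16π × 5.67×10⁻⁸ × (201)⁴)] = 9.11×10¹¹ m = 6.09 AU.

d ≈ 6.09 AU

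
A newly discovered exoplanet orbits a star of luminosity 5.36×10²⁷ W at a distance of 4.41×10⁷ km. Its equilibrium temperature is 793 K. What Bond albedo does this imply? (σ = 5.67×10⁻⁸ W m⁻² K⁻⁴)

d = 4.41×10⁷ km = 4.41×10¹⁰ m.
Flux: S = L/(4πd²) = 5.36×10²⁷/(4π×(4.41×10¹⁰)²) = 2.19×10⁵ W m⁻².
From T_eq⁴ = S(1−A)/(4σ): 1−A = 4σT_eq⁴/S.
1−A = 4 × 5.67×10⁻⁸ × (793)⁴ / 2.19×10⁵ = 0.409.

A ≈ 0.59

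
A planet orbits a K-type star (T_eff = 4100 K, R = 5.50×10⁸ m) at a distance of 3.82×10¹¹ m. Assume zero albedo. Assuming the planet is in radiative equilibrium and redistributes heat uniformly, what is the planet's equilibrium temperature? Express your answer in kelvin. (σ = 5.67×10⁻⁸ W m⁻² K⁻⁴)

T_eq ≈ 110 K

L = 4πR_⋆²σT_⋆⁴ = 4π(5.50×10⁸)² × 5.67×10⁻⁸ × (4100)⁴ = 6.09×10²⁵ W.
S = L/(4πd²) = 33.2 W m⁻².
Energy balance: absorbed = emitted ⇒ πR²·S(1−A) = 4πR²·σT_eq⁴, so T_eq⁴ = S(1−A)/(4σ).
T_eq = [33.2 × 1.00 / (4 × 5.67×10⁻⁸)]^(1/4) = (1.46×10⁸)^(1/4) = 110 K.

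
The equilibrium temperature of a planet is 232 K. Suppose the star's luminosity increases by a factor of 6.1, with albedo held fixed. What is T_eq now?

T_eq ∝ L^(1/4) · d^(−1/2).
T′ = 232 × 6.1^(1/4) = 365 K.

T_eq ≈ 365 K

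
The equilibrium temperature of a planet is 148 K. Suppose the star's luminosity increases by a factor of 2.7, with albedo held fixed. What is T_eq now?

T_eq ∝ L^(1/4) · d^(−1/2).
T′ = 148 × 2.7^(1/4) = 190 K.

T_eq ≈ 190 K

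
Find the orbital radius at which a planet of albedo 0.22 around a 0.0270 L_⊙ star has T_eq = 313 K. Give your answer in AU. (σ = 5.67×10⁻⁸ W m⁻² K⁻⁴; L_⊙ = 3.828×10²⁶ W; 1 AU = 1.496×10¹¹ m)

L = 0.0270 × 3.828×10²⁶ = 1.03×10²⁵ W.
From T_eq⁴ = L(1−A)/(16πσd²): d = √[L(1−A)/(16πσT_eq⁴)].
d = √[1.03×10²⁵ × 0.78 / (16π × 5.67×10⁻⁸ × (313)⁴)] = 1.72×10¹⁰ m = 0.115 AU.

d ≈ 0.115 AU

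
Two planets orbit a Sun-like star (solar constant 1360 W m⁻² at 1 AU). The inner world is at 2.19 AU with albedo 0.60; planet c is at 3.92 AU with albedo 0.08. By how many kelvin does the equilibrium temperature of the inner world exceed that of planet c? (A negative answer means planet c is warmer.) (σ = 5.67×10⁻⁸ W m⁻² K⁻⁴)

T_eq = [S₀(1−A)/(4σd²)]^(1/4), so T ∝ (1−A)^(1/4) / √d.
T₁ = [1360×0.40/(4×5.67×10⁻⁸×2.19²)]^(1/4) = 149.54 K.
T₂ = [1360×0.92/(4×5.67×10⁻⁸×3.92²)]^(1/4) = 137.65 K.

ΔT ≈ 11.9 K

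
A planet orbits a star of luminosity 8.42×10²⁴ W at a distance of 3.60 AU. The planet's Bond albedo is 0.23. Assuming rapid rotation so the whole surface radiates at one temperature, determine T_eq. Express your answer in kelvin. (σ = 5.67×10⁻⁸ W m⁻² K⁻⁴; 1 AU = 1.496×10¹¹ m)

T_eq ≈ 52.9 K

d = 3.60 AU = 5.39×10¹¹ m.
Flux: S = L/(4πd²) = 8.42×10²⁴/(4π×(5.39×10¹¹)²) = 2.31 W m⁻².
Energy balance: absorbed = emitted ⇒ πR²·S(1−A) = 4πR²·σT_eq⁴, so T_eq⁴ = S(1−A)/(4σ).
T_eq = [2.31 × 0.77 / (4 × 5.67×10⁻⁸)]^(1/4) = (7.84×10⁶)^(1/4) = 52.9 K.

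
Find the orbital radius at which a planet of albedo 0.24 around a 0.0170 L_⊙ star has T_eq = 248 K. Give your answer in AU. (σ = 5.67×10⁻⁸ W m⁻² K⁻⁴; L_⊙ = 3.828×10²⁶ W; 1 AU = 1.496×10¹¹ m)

L = 0.0170 × 3.828×10²⁶ = 6.51×10²⁴ W.
From T_eq⁴ = L(1−A)/(16πσd²): d = √[L(1−A)/(16πσT_eq⁴)].
d = √[6.51×10²⁴ × 0.76 / (16π × 5.67×10⁻⁸ × (248)⁴)] = 2.14×10¹⁰ m = 0.143 AU.

d ≈ 0.143 AU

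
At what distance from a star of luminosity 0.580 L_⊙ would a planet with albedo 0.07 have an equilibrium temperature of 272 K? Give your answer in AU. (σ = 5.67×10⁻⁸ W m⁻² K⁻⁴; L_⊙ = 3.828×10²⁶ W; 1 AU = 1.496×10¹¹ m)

L = 0.580 × 3.828×10²⁶ = 2.22×10²⁶ W.
From T_eq⁴ = L(1−A)/(16πσd²): d = √[L(1−A)/(16πσT_eq⁴)].
d = √[2.22×10²⁶ × 0.93 / (16π × 5.67×10⁻⁸ × (272)⁴)] = 1.15×10¹¹ m = 0.769 AU.

d ≈ 0.769 AU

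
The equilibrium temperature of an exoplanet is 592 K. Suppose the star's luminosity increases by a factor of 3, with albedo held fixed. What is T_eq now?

T_eq ≈ 779 K

T_eq ∝ L^(1/4) · d^(−1/2).
T′ = 592 × 3^(1/4) = 779 K.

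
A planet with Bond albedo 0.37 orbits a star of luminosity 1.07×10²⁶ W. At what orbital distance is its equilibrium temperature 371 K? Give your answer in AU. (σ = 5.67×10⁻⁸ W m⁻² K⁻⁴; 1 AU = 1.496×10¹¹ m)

d ≈ 0.236 AU

From T_eq⁴ = L(1−A)/(16πσd²): d = √[L(1−A)/(16πσT_eq⁴)].
d = √[1.07×10²⁶ × 0.63 / (16π × 5.67×10⁻⁸ × (371)⁴)] = 3.53×10¹⁰ m = 0.236 AU.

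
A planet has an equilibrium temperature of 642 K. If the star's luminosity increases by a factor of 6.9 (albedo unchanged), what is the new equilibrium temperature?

T_eq ∝ L^(1/4) · d^(−1/2).
T′ = 642 × 6.9^(1/4) = 1040 K.

T_eq ≈ 1040 K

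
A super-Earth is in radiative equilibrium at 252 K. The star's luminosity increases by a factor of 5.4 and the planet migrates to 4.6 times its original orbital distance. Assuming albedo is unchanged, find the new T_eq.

T_eq ∝ L^(1/4) · d^(−1/2).
T′ = 252 × 5.4^(1/4) / 4.6^(1/2) = 179 K.

T_eq ≈ 179 K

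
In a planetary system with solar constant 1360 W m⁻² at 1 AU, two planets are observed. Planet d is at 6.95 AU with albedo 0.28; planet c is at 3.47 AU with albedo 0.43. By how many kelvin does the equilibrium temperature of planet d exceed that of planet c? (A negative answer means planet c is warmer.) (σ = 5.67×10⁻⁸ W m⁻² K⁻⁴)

ΔT ≈ -32.6 K

T_eq = [S₀(1−A)/(4σd²)]^(1/4), so T ∝ (1−A)^(1/4) / √d.
T₁ = [1360×0.72/(4×5.67×10⁻⁸×6.95²)]^(1/4) = 97.23 K.
T₂ = [1360×0.57/(4×5.67×10⁻⁸×3.47²)]^(1/4) = 129.80 K.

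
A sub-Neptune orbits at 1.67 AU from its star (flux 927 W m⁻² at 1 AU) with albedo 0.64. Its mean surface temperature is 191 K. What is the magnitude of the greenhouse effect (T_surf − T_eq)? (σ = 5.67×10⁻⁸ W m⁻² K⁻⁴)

S = 927/1.67² = 332.4 W m⁻².
T_eq = [S(1−A)/(4σ)]^(1/4) = [332.4×0.36/(4×5.67×10⁻⁸)]^(1/4) = 151.6 K.
ΔT = T_surf − T_eq = 191 − 151.6.

ΔT ≈ 39.4 K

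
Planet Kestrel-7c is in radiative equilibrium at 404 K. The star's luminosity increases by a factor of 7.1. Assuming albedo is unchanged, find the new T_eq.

T_eq ≈ 659 K

T_eq ∝ L^(1/4) · d^(−1/2).
T′ = 404 × 7.1^(1/4) = 659 K.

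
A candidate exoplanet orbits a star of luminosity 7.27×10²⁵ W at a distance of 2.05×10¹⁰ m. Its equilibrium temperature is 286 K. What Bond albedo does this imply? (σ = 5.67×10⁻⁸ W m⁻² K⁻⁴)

Flux: S = L/(4πd²) = 7.27×10²⁵/(4π×(2.05×10¹⁰)²) = 1.38×10⁴ W m⁻².
From T_eq⁴ = S(1−A)/(4σ): 1−A = 4σT_eq⁴/S.
1−A = 4 × 5.67×10⁻⁸ × (286)⁴ / 1.38×10⁴ = 0.110.

A ≈ 0.89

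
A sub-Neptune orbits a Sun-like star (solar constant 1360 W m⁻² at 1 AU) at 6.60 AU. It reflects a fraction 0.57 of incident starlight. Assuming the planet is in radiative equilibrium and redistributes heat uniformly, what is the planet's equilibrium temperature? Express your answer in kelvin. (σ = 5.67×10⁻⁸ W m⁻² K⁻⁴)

Flux at 6.60 AU: S = 1360/6.60² = 31.2 W m⁻².
Energy balance: absorbed = emitted ⇒ πR²·S(1−A) = 4πR²·σT_eq⁴, so T_eq⁴ = S(1−A)/(4σ).
T_eq = [31.2 × 0.43 / (4 × 5.67×10⁻⁸)]^(1/4) = (5.92×10⁷)^(1/4) = 87.7 K.

T_eq ≈ 87.7 K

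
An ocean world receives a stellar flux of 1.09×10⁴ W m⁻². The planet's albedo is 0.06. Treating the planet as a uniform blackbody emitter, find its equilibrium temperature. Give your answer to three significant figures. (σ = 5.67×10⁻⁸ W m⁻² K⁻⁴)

T_eq ≈ 461 K

Energy balance: absorbed = emitted ⇒ πR²·S(1−A) = 4πR²·σT_eq⁴, so T_eq⁴ = S(1−A)/(4σ).
T_eq = [1.09×10⁴ × 0.94 / (4 × 5.67×10⁻⁸)]^(1/4) = (4.52×10¹⁰)^(1/4) = 461 K.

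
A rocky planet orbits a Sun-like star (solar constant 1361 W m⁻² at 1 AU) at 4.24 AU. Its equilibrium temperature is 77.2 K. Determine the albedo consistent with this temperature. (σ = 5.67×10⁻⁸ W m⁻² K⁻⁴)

A ≈ 0.89

Flux at 4.24 AU: S = 1361/4.24² = 75.7 W m⁻².
From T_eq⁴ = S(1−A)/(4σ): 1−A = 4σT_eq⁴/S.
1−A = 4 × 5.67×10⁻⁸ × (77.2)⁴ / 75.7 = 0.106.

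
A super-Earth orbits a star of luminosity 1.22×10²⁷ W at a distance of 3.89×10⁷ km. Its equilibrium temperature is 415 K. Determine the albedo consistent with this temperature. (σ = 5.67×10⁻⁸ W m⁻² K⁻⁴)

A ≈ 0.90

d = 3.89×10⁷ km = 3.89×10¹⁰ m.
Flux: S = L/(4πd²) = 1.22×10²⁷/(4π×(3.89×10¹⁰)²) = 6.42×10⁴ W m⁻².
From T_eq⁴ = S(1−A)/(4σ): 1−A = 4σT_eq⁴/S.
1−A = 4 × 5.67×10⁻⁸ × (415)⁴ / 6.42×10⁴ = 0.105.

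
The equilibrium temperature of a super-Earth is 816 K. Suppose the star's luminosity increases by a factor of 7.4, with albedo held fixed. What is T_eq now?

T_eq ≈ 1350 K

T_eq ∝ L^(1/4) · d^(−1/2).
T′ = 816 × 7.4^(1/4) = 1350 K.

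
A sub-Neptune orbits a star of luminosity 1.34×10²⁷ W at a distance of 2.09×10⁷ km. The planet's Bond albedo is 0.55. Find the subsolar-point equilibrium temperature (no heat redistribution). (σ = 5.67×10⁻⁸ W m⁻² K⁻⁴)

d = 2.09×10⁷ km = 2.09×10¹⁰ m.
Flux: S = L/(4πd²) = 1.34×10²⁷/(4π×(2.09×10¹⁰)²) = 2.44×10⁵ W m⁻².
At the subsolar point the surface absorbs S(1−A) and emits σT⁴ per unit area — no factor of 4, since only the local patch is in balance.
T = [2.44×10⁵ × 0.45 / 5.67×10⁻⁸]^(1/4) = (1.94×10¹²)^(1/4) = 1180 K.

T_ss ≈ 1180 K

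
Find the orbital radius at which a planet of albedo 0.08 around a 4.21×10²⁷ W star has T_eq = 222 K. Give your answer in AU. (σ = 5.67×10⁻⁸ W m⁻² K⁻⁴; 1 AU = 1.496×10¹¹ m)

d ≈ 5.00 AU

From T_eq⁴ = L(1−A)/(16πσd²): d = √[L(1−A)/(16πσT_eq⁴)].
d = √[4.21×10²⁷ × 0.92 / (16π × 5.67×10⁻⁸ × (222)⁴)] = 7.48×10¹¹ m = 5.00 AU.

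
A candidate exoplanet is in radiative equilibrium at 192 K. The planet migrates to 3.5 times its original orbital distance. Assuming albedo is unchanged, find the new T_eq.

T_eq ∝ L^(1/4) · d^(−1/2).
T′ = 192 / 3.5^(1/2) = 103 K.

T_eq ≈ 103 K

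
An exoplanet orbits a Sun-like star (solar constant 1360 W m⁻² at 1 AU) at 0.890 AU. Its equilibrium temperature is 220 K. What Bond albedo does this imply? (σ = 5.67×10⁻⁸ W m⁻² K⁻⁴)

A ≈ 0.69

Flux at 0.890 AU: S = 1360/0.890² = 1720 W m⁻².
From T_eq⁴ = S(1−A)/(4σ): 1−A = 4σT_eq⁴/S.
1−A = 4 × 5.67×10⁻⁸ × (220)⁴ / 1720 = 0.309.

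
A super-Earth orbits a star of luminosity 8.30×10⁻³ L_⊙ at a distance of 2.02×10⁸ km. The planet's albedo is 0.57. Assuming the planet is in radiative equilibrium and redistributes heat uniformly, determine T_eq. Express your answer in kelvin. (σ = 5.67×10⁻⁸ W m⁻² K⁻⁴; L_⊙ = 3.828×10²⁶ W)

d = 2.02×10⁸ km = 2.02×10¹¹ m.
L = 8.30×10⁻³ × 3.828×10²⁶ = 3.18×10²⁴ W.
Flux: S = L/(4πd²) = 3.18×10²⁴/(4π×(2.02×10¹¹)²) = 6.20 W m⁻².
Energy balance: absorbed = emitted ⇒ πR²·S(1−A) = 4πR²·σT_eq⁴, so T_eq⁴ = S(1−A)/(4σ).
T_eq = [6.20 × 0.43 / (4 × 5.67×10⁻⁸)]^(1/4) = (1.17×10⁷)^(1/4) = 58.5 K.

T_eq ≈ 58.5 K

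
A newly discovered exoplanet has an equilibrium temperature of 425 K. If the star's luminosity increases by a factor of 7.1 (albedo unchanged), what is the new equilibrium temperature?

T_eq ≈ 694 K

T_eq ∝ L^(1/4) · d^(−1/2).
T′ = 425 × 7.1^(1/4) = 694 K.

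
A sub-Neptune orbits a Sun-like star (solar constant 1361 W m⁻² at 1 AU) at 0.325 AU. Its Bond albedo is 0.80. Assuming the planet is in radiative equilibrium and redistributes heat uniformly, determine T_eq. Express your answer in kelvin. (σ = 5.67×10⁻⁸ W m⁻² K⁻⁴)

Flux at 0.325 AU: S = 1361/0.325² = 1.29×10⁴ W m⁻².
Energy balance: absorbed = emitted ⇒ πR²·S(1−A) = 4πR²·σT_eq⁴, so T_eq⁴ = S(1−A)/(4σ).
T_eq = [1.29×10⁴ × 0.20 / (4 × 5.67×10⁻⁸)]^(1/4) = (1.14×10¹⁰)^(1/4) = 326 K.

T_eq ≈ 326 K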